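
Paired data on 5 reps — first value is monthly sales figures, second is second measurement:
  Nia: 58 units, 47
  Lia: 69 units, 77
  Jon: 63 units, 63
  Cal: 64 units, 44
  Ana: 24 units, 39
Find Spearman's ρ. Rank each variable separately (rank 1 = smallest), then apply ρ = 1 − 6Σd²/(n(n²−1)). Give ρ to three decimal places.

0.700

Ranks of variable 1: 2, 5, 3, 4, 1
Ranks of variable 2: 3, 5, 4, 2, 1
d = r₁ − r₂: -1, 0, -1, 2, 0
d²: 1, 0, 1, 4, 0; Σd² = 6
ρ = 1 − 6·6/(5·24) = 1 − 36/120 = 0.700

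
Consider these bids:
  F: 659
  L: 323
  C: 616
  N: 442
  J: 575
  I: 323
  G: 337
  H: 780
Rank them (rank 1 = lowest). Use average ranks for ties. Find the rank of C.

6

Sorted (ascending): 323, 323, 337, 442, 575, 616, 659, 780
The 2 values of 323 occupy positions 1–2 → average rank (1+2)/2 = 1.5.
C has value 616 → rank 6.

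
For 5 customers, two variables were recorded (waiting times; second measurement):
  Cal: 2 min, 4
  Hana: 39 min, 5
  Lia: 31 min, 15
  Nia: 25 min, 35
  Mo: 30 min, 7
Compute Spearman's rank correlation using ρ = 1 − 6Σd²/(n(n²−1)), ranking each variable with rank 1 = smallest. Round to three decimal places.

Ranks of variable 1: 1, 5, 4, 2, 3
Ranks of variable 2: 1, 2, 4, 5, 3
d = r₁ − r₂: 0, 3, 0, -3, 0
d²: 0, 9, 0, 9, 0; Σd² = 18
ρ = 1 − 6·18/(5·24) = 1 − 108/120 = 0.100

0.100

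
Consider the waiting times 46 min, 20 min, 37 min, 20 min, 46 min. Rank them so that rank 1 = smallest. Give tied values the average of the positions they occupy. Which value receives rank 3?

Sorted (ascending): 20, 20, 37, 46, 46
The 2 values of 20 occupy positions 1–2 → average rank (1+2)/2 = 1.5.
The 2 values of 46 occupy positions 4–5 → average rank (4+5)/2 = 4.5.
Rank 3 → value 37.

37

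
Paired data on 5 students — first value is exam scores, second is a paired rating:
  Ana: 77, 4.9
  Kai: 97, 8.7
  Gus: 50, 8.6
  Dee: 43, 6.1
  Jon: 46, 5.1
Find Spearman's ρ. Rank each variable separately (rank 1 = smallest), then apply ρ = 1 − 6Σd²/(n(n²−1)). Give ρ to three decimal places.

Ranks of variable 1: 4, 5, 3, 1, 2
Ranks of variable 2: 1, 5, 4, 3, 2
d = r₁ − r₂: 3, 0, -1, -2, 0
d²: 9, 0, 1, 4, 0; Σd² = 14
ρ = 1 − 6·14/(5·24) = 1 − 84/120 = 0.300

0.300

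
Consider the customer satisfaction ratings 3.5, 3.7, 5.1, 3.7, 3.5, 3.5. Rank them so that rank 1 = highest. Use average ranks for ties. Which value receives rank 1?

5.1

Sorted (descending): 5.1, 3.7, 3.7, 3.5, 3.5, 3.5
The 2 values of 3.7 occupy positions 2–3 → average rank (2+3)/2 = 2.5.
The 3 values of 3.5 occupy positions 4–6 → average rank 5.
Rank 1 → value 5.1.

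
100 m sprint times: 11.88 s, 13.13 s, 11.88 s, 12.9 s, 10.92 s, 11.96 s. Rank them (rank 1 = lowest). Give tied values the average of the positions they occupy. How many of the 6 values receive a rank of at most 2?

Sorted (ascending): 10.92, 11.88, 11.88, 11.96, 12.9, 13.13
The 2 values of 11.88 occupy positions 2–3 → average rank (2+3)/2 = 2.5.
Ranks ≤ 2: {1} → 1 value.

1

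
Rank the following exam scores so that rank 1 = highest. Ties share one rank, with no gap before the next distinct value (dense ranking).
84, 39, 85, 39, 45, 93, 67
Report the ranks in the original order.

3, 6, 2, 6, 5, 1, 4

Sorted (descending): 93, 85, 84, 67, 45, 39, 39
The 2 values of 39 share dense rank 6.
Remaining distinct values take the next consecutive integers.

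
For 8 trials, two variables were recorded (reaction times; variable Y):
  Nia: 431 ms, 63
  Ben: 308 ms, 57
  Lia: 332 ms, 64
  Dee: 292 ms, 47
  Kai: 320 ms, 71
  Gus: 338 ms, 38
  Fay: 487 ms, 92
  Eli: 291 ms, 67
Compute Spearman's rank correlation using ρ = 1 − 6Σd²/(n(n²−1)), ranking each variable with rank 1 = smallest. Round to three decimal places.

0.190

Ranks of variable 1: 7, 3, 5, 2, 4, 6, 8, 1
Ranks of variable 2: 4, 3, 5, 2, 7, 1, 8, 6
d = r₁ − r₂: 3, 0, 0, 0, -3, 5, 0, -5
d²: 9, 0, 0, 0, 9, 25, 0, 25; Σd² = 68
ρ = 1 − 6·68/(8·63) = 1 − 408/504 = 0.190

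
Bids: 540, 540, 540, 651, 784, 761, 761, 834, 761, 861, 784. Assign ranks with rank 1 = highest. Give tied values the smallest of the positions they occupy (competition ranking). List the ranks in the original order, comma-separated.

9, 9, 9, 8, 3, 5, 5, 2, 5, 1, 3

Sorted (descending): 861, 834, 784, 784, 761, 761, 761, 651, 540, 540, 540
The 2 values of 784 occupy positions 3–4 → each gets rank 3.
The 3 values of 761 occupy positions 5–7 → each gets rank 5.
The 3 values of 540 occupy positions 9–11 → each gets rank 9.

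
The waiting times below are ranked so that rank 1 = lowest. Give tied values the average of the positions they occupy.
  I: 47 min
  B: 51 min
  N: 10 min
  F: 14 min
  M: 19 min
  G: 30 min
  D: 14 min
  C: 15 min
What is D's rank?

Sorted (ascending): 10, 14, 14, 15, 19, 30, 47, 51
The 2 values of 14 occupy positions 2–3 → average rank (2+3)/2 = 2.5.
D has value 14 min → rank 2.5.

2.5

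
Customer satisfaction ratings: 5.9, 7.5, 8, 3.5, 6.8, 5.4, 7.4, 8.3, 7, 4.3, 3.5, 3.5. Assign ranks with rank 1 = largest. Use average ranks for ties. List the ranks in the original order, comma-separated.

7, 3, 2, 11, 6, 8, 4, 1, 5, 9, 11, 11

Sorted (descending): 8.3, 8, 7.5, 7.4, 7, 6.8, 5.9, 5.4, 4.3, 3.5, 3.5, 3.5
The 3 values of 3.5 occupy positions 10–12 → average rank 11.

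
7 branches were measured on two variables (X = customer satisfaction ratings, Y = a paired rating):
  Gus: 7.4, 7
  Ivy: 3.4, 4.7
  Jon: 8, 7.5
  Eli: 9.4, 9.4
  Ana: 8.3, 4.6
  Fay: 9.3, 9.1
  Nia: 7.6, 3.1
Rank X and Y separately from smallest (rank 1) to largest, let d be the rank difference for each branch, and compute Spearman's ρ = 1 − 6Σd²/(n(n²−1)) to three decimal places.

Ranks of variable 1: 2, 1, 4, 7, 5, 6, 3
Ranks of variable 2: 4, 3, 5, 7, 2, 6, 1
d = r₁ − r₂: -2, -2, -1, 0, 3, 0, 2
d²: 4, 4, 1, 0, 9, 0, 4; Σd² = 22
ρ = 1 − 6·22/(7·48) = 1 − 132/336 = 0.607

0.607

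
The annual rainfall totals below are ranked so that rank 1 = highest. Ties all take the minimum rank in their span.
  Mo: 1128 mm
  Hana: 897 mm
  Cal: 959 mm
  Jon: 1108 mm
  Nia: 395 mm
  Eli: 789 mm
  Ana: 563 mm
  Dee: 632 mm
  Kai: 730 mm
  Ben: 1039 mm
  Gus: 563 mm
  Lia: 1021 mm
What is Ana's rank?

10

Sorted (descending): 1128, 1108, 1039, 1021, 959, 897, 789, 730, 632, 563, 563, 395
The 2 values of 563 occupy positions 10–11 → each gets rank 10.
Ana has value 563 mm → rank 10.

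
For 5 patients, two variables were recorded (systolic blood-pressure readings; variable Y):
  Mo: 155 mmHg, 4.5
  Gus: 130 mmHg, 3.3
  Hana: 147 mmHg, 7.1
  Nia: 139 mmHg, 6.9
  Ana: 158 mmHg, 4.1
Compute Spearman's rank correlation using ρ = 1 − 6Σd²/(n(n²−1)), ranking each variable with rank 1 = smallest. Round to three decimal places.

0.100

Ranks of variable 1: 4, 1, 3, 2, 5
Ranks of variable 2: 3, 1, 5, 4, 2
d = r₁ − r₂: 1, 0, -2, -2, 3
d²: 1, 0, 4, 4, 9; Σd² = 18
ρ = 1 − 6·18/(5·24) = 1 − 108/120 = 0.100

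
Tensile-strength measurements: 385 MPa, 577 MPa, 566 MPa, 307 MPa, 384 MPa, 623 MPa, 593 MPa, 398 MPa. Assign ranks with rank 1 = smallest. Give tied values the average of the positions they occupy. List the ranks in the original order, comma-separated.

3, 6, 5, 1, 2, 8, 7, 4

Sorted (ascending): 307, 384, 385, 398, 566, 577, 593, 623
No ties — each value takes its position as its rank.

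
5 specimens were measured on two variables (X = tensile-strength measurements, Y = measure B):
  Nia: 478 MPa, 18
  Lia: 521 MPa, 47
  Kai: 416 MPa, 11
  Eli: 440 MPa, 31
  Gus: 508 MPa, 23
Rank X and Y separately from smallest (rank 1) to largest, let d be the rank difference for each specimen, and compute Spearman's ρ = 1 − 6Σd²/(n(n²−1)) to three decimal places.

Ranks of variable 1: 3, 5, 1, 2, 4
Ranks of variable 2: 2, 5, 1, 4, 3
d = r₁ − r₂: 1, 0, 0, -2, 1
d²: 1, 0, 0, 4, 1; Σd² = 6
ρ = 1 − 6·6/(5·24) = 1 − 36/120 = 0.700

0.700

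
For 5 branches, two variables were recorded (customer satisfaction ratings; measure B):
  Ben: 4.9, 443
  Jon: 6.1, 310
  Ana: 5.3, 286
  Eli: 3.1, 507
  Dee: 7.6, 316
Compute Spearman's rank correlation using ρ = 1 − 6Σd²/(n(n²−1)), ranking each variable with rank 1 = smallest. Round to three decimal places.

Ranks of variable 1: 2, 4, 3, 1, 5
Ranks of variable 2: 4, 2, 1, 5, 3
d = r₁ − r₂: -2, 2, 2, -4, 2
d²: 4, 4, 4, 16, 4; Σd² = 32
ρ = 1 − 6·32/(5·24) = 1 − 192/120 = -0.600

-0.600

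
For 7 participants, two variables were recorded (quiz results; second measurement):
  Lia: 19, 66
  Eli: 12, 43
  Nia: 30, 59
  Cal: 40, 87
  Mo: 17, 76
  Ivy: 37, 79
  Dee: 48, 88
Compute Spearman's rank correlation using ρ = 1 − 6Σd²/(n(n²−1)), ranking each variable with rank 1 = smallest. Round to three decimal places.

0.857

Ranks of variable 1: 3, 1, 4, 6, 2, 5, 7
Ranks of variable 2: 3, 1, 2, 6, 4, 5, 7
d = r₁ − r₂: 0, 0, 2, 0, -2, 0, 0
d²: 0, 0, 4, 0, 4, 0, 0; Σd² = 8
ρ = 1 − 6·8/(7·48) = 1 − 48/336 = 0.857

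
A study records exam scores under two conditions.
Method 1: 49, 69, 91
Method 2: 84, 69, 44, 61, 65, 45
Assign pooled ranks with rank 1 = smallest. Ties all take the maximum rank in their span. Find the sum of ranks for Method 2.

Sorted (ascending): 44, 45, 49, 61, 65, 69, 69, 84, 91
The 2 values of 69 occupy positions 6–7 → each gets rank 7.
Method 2 values → pooled ranks: 84→8, 69→7, 44→1, 61→4, 65→5, 45→2
Rank sum = 8 + 7 + 1 + 4 + 5 + 2 = 27

27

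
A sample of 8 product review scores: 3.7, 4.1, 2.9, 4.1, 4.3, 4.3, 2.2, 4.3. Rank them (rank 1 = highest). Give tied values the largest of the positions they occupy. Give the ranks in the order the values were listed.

Sorted (descending): 4.3, 4.3, 4.3, 4.1, 4.1, 3.7, 2.9, 2.2
The 3 values of 4.3 occupy positions 1–3 → each gets rank 3.
The 2 values of 4.1 occupy positions 4–5 → each gets rank 5.

6, 5, 7, 5, 3, 3, 8, 3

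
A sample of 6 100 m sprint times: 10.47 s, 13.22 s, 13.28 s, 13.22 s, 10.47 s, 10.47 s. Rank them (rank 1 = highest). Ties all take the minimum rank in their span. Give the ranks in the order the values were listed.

Sorted (descending): 13.28, 13.22, 13.22, 10.47, 10.47, 10.47
The 2 values of 13.22 occupy positions 2–3 → each gets rank 2.
The 3 values of 10.47 occupy positions 4–6 → each gets rank 4.

4, 2, 1, 2, 4, 4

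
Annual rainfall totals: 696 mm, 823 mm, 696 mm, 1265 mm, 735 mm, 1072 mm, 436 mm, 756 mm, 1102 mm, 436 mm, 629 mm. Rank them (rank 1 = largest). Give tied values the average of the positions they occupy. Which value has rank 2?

1102

Sorted (descending): 1265, 1102, 1072, 823, 756, 735, 696, 696, 629, 436, 436
The 2 values of 696 occupy positions 7–8 → average rank (7+8)/2 = 7.5.
The 2 values of 436 occupy positions 10–11 → average rank (10+11)/2 = 10.5.
Rank 2 → value 1102.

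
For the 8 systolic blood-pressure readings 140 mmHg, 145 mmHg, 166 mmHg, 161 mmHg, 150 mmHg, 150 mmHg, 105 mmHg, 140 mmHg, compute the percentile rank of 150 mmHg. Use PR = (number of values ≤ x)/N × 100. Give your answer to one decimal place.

75.0

N = 8.
Strictly below 150: 4. Equal to 150: 2.
PR = 6/8 × 100 = 75.0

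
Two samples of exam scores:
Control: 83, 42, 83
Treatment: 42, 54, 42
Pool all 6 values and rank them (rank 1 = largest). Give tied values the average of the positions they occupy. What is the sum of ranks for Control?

8

Sorted (descending): 83, 83, 54, 42, 42, 42
The 2 values of 83 occupy positions 1–2 → average rank (1+2)/2 = 1.5.
The 3 values of 42 occupy positions 4–6 → average rank 5.
Control values → pooled ranks: 83→1.5, 42→5, 83→1.5
Rank sum = 1.5 + 5 + 1.5 = 8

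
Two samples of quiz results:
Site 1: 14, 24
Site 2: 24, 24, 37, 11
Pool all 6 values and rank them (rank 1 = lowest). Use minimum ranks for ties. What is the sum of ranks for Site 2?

13

Sorted (ascending): 11, 14, 24, 24, 24, 37
The 3 values of 24 occupy positions 3–5 → each gets rank 3.
Site 2 values → pooled ranks: 24→3, 24→3, 37→6, 11→1
Rank sum = 3 + 3 + 6 + 1 = 13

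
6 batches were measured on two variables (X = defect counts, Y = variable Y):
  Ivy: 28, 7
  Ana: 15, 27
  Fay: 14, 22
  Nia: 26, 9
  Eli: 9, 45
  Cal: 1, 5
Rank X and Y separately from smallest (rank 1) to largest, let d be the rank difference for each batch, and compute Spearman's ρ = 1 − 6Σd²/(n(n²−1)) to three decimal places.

Ranks of variable 1: 6, 4, 3, 5, 2, 1
Ranks of variable 2: 2, 5, 4, 3, 6, 1
d = r₁ − r₂: 4, -1, -1, 2, -4, 0
d²: 16, 1, 1, 4, 16, 0; Σd² = 38
ρ = 1 − 6·38/(6·35) = 1 − 228/210 = -0.086

-0.086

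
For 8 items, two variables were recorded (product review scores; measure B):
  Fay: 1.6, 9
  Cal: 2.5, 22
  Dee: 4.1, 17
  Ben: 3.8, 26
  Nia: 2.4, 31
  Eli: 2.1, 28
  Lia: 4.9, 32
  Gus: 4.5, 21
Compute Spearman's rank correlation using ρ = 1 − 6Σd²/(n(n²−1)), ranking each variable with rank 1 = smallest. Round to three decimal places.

Ranks of variable 1: 1, 4, 6, 5, 3, 2, 8, 7
Ranks of variable 2: 1, 4, 2, 5, 7, 6, 8, 3
d = r₁ − r₂: 0, 0, 4, 0, -4, -4, 0, 4
d²: 0, 0, 16, 0, 16, 16, 0, 16; Σd² = 64
ρ = 1 − 6·64/(8·63) = 1 − 384/504 = 0.238

0.238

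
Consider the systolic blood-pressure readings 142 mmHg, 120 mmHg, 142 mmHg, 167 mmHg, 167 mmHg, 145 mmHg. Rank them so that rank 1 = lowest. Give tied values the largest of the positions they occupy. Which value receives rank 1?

Sorted (ascending): 120, 142, 142, 145, 167, 167
The 2 values of 142 occupy positions 2–3 → each gets rank 3.
The 2 values of 167 occupy positions 5–6 → each gets rank 6.
Rank 1 → value 120.

120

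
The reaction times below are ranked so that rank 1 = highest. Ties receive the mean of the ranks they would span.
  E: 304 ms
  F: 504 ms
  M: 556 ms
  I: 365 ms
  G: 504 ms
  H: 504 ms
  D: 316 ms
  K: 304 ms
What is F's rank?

Sorted (descending): 556, 504, 504, 504, 365, 316, 304, 304
The 3 values of 504 occupy positions 2–4 → average rank 3.
The 2 values of 304 occupy positions 7–8 → average rank (7+8)/2 = 7.5.
F has value 504 ms → rank 3.

3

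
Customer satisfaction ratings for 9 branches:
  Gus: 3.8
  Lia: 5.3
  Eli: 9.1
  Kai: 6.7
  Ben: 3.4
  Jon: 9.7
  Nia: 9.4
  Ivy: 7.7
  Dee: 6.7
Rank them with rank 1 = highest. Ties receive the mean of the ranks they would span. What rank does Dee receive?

Sorted (descending): 9.7, 9.4, 9.1, 7.7, 6.7, 6.7, 5.3, 3.8, 3.4
The 2 values of 6.7 occupy positions 5–6 → average rank (5+6)/2 = 5.5.
Dee has value 6.7 → rank 5.5.

5.5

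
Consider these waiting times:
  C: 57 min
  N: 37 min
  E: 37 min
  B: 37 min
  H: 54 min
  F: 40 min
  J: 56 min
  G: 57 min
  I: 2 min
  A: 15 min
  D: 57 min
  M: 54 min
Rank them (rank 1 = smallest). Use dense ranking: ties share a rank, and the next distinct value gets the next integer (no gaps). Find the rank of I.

1

Sorted (ascending): 2, 15, 37, 37, 37, 40, 54, 54, 56, 57, 57, 57
The 3 values of 37 share dense rank 3.
The 2 values of 54 share dense rank 5.
The 3 values of 57 share dense rank 7.
Remaining distinct values take the next consecutive integers.
I has value 2 min → rank 1.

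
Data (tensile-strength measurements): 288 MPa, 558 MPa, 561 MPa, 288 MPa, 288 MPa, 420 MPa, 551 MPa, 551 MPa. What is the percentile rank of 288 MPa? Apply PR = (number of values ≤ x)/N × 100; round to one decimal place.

37.5

N = 8.
Strictly below 288: 0. Equal to 288: 3.
PR = 3/8 × 100 = 37.5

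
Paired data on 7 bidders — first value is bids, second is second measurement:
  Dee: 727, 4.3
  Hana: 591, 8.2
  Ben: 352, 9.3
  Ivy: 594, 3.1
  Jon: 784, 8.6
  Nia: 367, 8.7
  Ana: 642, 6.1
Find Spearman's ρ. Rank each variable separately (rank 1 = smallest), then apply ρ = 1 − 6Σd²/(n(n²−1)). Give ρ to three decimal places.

Ranks of variable 1: 6, 3, 1, 4, 7, 2, 5
Ranks of variable 2: 2, 4, 7, 1, 5, 6, 3
d = r₁ − r₂: 4, -1, -6, 3, 2, -4, 2
d²: 16, 1, 36, 9, 4, 16, 4; Σd² = 86
ρ = 1 − 6·86/(7·48) = 1 − 516/336 = -0.536

-0.536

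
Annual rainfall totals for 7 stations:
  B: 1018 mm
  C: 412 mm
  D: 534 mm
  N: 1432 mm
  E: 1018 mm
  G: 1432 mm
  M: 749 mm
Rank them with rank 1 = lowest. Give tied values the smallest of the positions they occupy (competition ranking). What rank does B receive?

Sorted (ascending): 412, 534, 749, 1018, 1018, 1432, 1432
The 2 values of 1018 occupy positions 4–5 → each gets rank 4.
The 2 values of 1432 occupy positions 6–7 → each gets rank 6.
B has value 1018 mm → rank 4.

4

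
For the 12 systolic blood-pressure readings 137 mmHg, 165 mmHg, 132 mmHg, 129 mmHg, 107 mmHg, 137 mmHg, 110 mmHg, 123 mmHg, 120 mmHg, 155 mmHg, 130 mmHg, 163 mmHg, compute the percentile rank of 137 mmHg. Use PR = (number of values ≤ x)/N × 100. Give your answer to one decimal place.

N = 12.
Strictly below 137: 7. Equal to 137: 2.
PR = 9/12 × 100 = 75.0

75.0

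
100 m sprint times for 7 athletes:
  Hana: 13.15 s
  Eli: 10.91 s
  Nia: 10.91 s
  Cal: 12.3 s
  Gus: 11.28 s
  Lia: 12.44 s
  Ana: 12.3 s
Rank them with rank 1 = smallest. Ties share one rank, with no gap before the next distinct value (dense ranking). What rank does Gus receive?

Sorted (ascending): 10.91, 10.91, 11.28, 12.3, 12.3, 12.44, 13.15
The 2 values of 10.91 share dense rank 1.
The 2 values of 12.3 share dense rank 3.
Remaining distinct values take the next consecutive integers.
Gus has value 11.28 s → rank 2.

2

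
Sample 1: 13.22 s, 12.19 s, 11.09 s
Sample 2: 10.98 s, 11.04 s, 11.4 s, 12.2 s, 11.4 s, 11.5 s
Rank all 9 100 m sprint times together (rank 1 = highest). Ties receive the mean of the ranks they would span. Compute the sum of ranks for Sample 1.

11

Sorted (descending): 13.22, 12.2, 12.19, 11.5, 11.4, 11.4, 11.09, 11.04, 10.98
The 2 values of 11.4 occupy positions 5–6 → average rank (5+6)/2 = 5.5.
Sample 1 values → pooled ranks: 13.22→1, 12.19→3, 11.09→7
Rank sum = 1 + 3 + 7 = 11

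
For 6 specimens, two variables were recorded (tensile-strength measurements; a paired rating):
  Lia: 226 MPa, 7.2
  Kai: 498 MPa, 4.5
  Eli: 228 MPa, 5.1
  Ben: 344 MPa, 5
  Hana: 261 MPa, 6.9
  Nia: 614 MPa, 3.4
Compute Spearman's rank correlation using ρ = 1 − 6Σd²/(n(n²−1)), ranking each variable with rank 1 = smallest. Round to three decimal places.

-0.943

Ranks of variable 1: 1, 5, 2, 4, 3, 6
Ranks of variable 2: 6, 2, 4, 3, 5, 1
d = r₁ − r₂: -5, 3, -2, 1, -2, 5
d²: 25, 9, 4, 1, 4, 25; Σd² = 68
ρ = 1 − 6·68/(6·35) = 1 − 408/210 = -0.943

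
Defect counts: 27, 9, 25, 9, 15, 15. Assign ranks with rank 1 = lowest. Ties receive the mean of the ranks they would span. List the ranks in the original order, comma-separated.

Sorted (ascending): 9, 9, 15, 15, 25, 27
The 2 values of 9 occupy positions 1–2 → average rank (1+2)/2 = 1.5.
The 2 values of 15 occupy positions 3–4 → average rank (3+4)/2 = 3.5.

6, 1.5, 5, 1.5, 3.5, 3.5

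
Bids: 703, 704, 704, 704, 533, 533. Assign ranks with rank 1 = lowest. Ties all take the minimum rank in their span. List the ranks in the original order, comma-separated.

Sorted (ascending): 533, 533, 703, 704, 704, 704
The 2 values of 533 occupy positions 1–2 → each gets rank 1.
The 3 values of 704 occupy positions 4–6 → each gets rank 4.

3, 4, 4, 4, 1, 1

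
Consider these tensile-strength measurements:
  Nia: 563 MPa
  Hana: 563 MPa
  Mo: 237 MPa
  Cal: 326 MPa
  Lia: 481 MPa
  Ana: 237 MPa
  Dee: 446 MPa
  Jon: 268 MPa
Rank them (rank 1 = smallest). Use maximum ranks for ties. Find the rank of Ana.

2

Sorted (ascending): 237, 237, 268, 326, 446, 481, 563, 563
The 2 values of 237 occupy positions 1–2 → each gets rank 2.
The 2 values of 563 occupy positions 7–8 → each gets rank 8.
Ana has value 237 MPa → rank 2.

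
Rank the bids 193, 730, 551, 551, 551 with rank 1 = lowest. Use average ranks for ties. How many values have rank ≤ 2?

Sorted (ascending): 193, 551, 551, 551, 730
The 3 values of 551 occupy positions 2–4 → average rank 3.
Ranks ≤ 2: {1} → 1 value.

1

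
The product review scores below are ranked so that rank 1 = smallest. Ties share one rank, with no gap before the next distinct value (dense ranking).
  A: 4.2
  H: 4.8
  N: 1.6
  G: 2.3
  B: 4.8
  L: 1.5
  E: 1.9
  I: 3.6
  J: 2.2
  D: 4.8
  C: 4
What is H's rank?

Sorted (ascending): 1.5, 1.6, 1.9, 2.2, 2.3, 3.6, 4, 4.2, 4.8, 4.8, 4.8
The 3 values of 4.8 share dense rank 9.
Remaining distinct values take the next consecutive integers.
H has value 4.8 → rank 9.

9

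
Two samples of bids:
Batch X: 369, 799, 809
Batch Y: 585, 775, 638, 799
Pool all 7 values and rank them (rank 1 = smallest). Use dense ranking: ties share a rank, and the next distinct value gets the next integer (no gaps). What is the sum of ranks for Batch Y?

14

Sorted (ascending): 369, 585, 638, 775, 799, 799, 809
The 2 values of 799 share dense rank 5.
Remaining distinct values take the next consecutive integers.
Batch Y values → pooled ranks: 585→2, 775→4, 638→3, 799→5
Rank sum = 2 + 4 + 3 + 5 = 14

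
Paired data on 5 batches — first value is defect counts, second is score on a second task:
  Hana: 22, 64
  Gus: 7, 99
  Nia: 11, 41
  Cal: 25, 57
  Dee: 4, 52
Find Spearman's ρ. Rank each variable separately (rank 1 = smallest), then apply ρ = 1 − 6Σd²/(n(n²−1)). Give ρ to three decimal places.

0.100

Ranks of variable 1: 4, 2, 3, 5, 1
Ranks of variable 2: 4, 5, 1, 3, 2
d = r₁ − r₂: 0, -3, 2, 2, -1
d²: 0, 9, 4, 4, 1; Σd² = 18
ρ = 1 − 6·18/(5·24) = 1 − 108/120 = 0.100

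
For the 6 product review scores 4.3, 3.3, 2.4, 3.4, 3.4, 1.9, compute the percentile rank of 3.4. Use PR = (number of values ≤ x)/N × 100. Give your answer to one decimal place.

N = 6.
Strictly below 3.4: 3. Equal to 3.4: 2.
PR = 5/6 × 100 = 83.3

83.3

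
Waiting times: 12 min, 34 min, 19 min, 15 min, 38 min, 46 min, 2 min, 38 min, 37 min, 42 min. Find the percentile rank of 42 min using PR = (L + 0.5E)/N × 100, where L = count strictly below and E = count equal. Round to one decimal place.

N = 10.
Strictly below 42: 8. Equal to 42: 1.
PR = (8 + 0.5·1)/10 × 100 = 85.0

85.0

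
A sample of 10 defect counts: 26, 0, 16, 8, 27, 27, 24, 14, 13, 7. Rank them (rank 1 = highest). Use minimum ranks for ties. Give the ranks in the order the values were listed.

Sorted (descending): 27, 27, 26, 24, 16, 14, 13, 8, 7, 0
The 2 values of 27 occupy positions 1–2 → each gets rank 1.

3, 10, 5, 8, 1, 1, 4, 6, 7, 9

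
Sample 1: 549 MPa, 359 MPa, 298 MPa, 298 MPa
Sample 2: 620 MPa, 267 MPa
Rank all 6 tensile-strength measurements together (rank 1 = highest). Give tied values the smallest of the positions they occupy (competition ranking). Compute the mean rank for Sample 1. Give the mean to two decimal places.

3.25

Sorted (descending): 620, 549, 359, 298, 298, 267
The 2 values of 298 occupy positions 4–5 → each gets rank 4.
Sample 1 values → pooled ranks: 549→2, 359→3, 298→4, 298→4
Mean rank = (2 + 3 + 4 + 4) / 4 = 3.25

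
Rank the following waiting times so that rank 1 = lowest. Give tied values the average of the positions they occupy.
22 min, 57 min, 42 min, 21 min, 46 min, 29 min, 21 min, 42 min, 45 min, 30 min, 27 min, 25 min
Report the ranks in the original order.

Sorted (ascending): 21, 21, 22, 25, 27, 29, 30, 42, 42, 45, 46, 57
The 2 values of 21 occupy positions 1–2 → average rank (1+2)/2 = 1.5.
The 2 values of 42 occupy positions 8–9 → average rank (8+9)/2 = 8.5.

3, 12, 8.5, 1.5, 11, 6, 1.5, 8.5, 10, 7, 5, 4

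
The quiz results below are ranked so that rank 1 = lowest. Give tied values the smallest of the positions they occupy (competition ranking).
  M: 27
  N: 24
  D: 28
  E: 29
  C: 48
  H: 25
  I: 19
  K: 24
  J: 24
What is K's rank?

2

Sorted (ascending): 19, 24, 24, 24, 25, 27, 28, 29, 48
The 3 values of 24 occupy positions 2–4 → each gets rank 2.
K has value 24 → rank 2.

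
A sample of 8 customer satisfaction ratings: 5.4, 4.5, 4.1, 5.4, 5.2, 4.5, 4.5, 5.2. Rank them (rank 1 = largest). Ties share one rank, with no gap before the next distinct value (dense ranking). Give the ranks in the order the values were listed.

Sorted (descending): 5.4, 5.4, 5.2, 5.2, 4.5, 4.5, 4.5, 4.1
The 2 values of 5.4 share dense rank 1.
The 2 values of 5.2 share dense rank 2.
The 3 values of 4.5 share dense rank 3.
Remaining distinct values take the next consecutive integers.

1, 3, 4, 1, 2, 3, 3, 2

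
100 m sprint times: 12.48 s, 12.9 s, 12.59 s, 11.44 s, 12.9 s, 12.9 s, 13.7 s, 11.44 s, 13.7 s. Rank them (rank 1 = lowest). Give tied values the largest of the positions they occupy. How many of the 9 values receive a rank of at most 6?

Sorted (ascending): 11.44, 11.44, 12.48, 12.59, 12.9, 12.9, 12.9, 13.7, 13.7
The 2 values of 11.44 occupy positions 1–2 → each gets rank 2.
The 3 values of 12.9 occupy positions 5–7 → each gets rank 7.
The 2 values of 13.7 occupy positions 8–9 → each gets rank 9.
Ranks ≤ 6: {2, 2, 3, 4} → 4 values.

4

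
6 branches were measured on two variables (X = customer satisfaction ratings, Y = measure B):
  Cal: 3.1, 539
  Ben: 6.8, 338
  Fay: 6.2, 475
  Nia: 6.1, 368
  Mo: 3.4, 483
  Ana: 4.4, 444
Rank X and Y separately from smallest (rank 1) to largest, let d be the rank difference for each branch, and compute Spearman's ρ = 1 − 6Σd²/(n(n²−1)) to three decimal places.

Ranks of variable 1: 1, 6, 5, 4, 2, 3
Ranks of variable 2: 6, 1, 4, 2, 5, 3
d = r₁ − r₂: -5, 5, 1, 2, -3, 0
d²: 25, 25, 1, 4, 9, 0; Σd² = 64
ρ = 1 − 6·64/(6·35) = 1 − 384/210 = -0.829

-0.829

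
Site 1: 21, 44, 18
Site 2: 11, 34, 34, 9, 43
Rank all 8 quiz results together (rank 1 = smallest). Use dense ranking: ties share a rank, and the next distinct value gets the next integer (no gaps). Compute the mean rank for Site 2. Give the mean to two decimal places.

3.80

Sorted (ascending): 9, 11, 18, 21, 34, 34, 43, 44
The 2 values of 34 share dense rank 5.
Remaining distinct values take the next consecutive integers.
Site 2 values → pooled ranks: 11→2, 34→5, 34→5, 9→1, 43→6
Mean rank = (2 + 5 + 5 + 1 + 6) / 5 = 3.80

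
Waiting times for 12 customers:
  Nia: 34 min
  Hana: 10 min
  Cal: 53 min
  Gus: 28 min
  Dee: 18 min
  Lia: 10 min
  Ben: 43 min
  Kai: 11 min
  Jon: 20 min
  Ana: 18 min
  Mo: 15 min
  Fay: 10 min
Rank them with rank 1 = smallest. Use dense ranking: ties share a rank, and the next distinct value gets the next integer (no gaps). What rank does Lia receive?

1

Sorted (ascending): 10, 10, 10, 11, 15, 18, 18, 20, 28, 34, 43, 53
The 3 values of 10 share dense rank 1.
The 2 values of 18 share dense rank 4.
Remaining distinct values take the next consecutive integers.
Lia has value 10 min → rank 1.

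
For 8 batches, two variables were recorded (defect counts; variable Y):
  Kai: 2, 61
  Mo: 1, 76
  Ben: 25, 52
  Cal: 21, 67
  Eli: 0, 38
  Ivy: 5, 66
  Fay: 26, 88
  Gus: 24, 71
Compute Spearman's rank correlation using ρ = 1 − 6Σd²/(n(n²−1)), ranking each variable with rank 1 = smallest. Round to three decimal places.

0.405

Ranks of variable 1: 3, 2, 7, 5, 1, 4, 8, 6
Ranks of variable 2: 3, 7, 2, 5, 1, 4, 8, 6
d = r₁ − r₂: 0, -5, 5, 0, 0, 0, 0, 0
d²: 0, 25, 25, 0, 0, 0, 0, 0; Σd² = 50
ρ = 1 − 6·50/(8·63) = 1 − 300/504 = 0.405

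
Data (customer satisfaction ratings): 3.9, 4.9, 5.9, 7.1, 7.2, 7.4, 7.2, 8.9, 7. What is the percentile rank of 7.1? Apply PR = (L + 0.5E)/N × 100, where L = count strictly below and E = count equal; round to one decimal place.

N = 9.
Strictly below 7.1: 4. Equal to 7.1: 1.
PR = (4 + 0.5·1)/9 × 100 = 50.0

50.0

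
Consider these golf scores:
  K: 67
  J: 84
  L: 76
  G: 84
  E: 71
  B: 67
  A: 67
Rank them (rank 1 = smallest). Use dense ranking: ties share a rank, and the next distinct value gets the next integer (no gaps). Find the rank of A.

Sorted (ascending): 67, 67, 67, 71, 76, 84, 84
The 3 values of 67 share dense rank 1.
The 2 values of 84 share dense rank 4.
Remaining distinct values take the next consecutive integers.
A has value 67 → rank 1.

1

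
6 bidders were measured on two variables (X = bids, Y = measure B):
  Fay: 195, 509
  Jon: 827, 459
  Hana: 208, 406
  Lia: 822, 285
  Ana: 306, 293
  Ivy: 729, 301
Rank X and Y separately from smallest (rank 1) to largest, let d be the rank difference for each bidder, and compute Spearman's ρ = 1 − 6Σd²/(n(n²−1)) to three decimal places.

Ranks of variable 1: 1, 6, 2, 5, 3, 4
Ranks of variable 2: 6, 5, 4, 1, 2, 3
d = r₁ − r₂: -5, 1, -2, 4, 1, 1
d²: 25, 1, 4, 16, 1, 1; Σd² = 48
ρ = 1 − 6·48/(6·35) = 1 − 288/210 = -0.371

-0.371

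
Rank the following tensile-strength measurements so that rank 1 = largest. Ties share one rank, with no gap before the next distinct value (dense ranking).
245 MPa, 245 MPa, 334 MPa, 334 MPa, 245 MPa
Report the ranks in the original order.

Sorted (descending): 334, 334, 245, 245, 245
The 2 values of 334 share dense rank 1.
The 3 values of 245 share dense rank 2.

2, 2, 1, 1, 2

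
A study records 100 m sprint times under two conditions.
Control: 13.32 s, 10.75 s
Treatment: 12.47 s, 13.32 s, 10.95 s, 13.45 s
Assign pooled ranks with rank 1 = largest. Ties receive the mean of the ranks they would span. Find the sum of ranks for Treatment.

12.5

Sorted (descending): 13.45, 13.32, 13.32, 12.47, 10.95, 10.75
The 2 values of 13.32 occupy positions 2–3 → average rank (2+3)/2 = 2.5.
Treatment values → pooled ranks: 12.47→4, 13.32→2.5, 10.95→5, 13.45→1
Rank sum = 4 + 2.5 + 5 + 1 = 12.5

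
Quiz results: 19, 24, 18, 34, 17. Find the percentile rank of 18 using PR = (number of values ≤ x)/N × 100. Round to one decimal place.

40.0

N = 5.
Strictly below 18: 1. Equal to 18: 1.
PR = 2/5 × 100 = 40.0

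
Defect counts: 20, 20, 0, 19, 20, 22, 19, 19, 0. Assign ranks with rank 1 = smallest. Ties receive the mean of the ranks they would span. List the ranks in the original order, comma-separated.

Sorted (ascending): 0, 0, 19, 19, 19, 20, 20, 20, 22
The 2 values of 0 occupy positions 1–2 → average rank (1+2)/2 = 1.5.
The 3 values of 19 occupy positions 3–5 → average rank 4.
The 3 values of 20 occupy positions 6–8 → average rank 7.

7, 7, 1.5, 4, 7, 9, 4, 4, 1.5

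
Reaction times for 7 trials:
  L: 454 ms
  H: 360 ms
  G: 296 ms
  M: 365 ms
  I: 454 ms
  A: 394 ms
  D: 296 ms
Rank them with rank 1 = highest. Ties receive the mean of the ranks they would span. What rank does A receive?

3

Sorted (descending): 454, 454, 394, 365, 360, 296, 296
The 2 values of 454 occupy positions 1–2 → average rank (1+2)/2 = 1.5.
The 2 values of 296 occupy positions 6–7 → average rank (6+7)/2 = 6.5.
A has value 394 ms → rank 3.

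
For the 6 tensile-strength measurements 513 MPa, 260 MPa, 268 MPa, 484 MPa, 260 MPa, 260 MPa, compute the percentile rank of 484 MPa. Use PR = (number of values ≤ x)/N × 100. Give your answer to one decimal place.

83.3

N = 6.
Strictly below 484: 4. Equal to 484: 1.
PR = 5/6 × 100 = 83.3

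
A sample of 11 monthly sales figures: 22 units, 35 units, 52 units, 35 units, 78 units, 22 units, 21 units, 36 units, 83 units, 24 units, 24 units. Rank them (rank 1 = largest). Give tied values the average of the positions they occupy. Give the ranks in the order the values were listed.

9.5, 5.5, 3, 5.5, 2, 9.5, 11, 4, 1, 7.5, 7.5

Sorted (descending): 83, 78, 52, 36, 35, 35, 24, 24, 22, 22, 21
The 2 values of 35 occupy positions 5–6 → average rank (5+6)/2 = 5.5.
The 2 values of 24 occupy positions 7–8 → average rank (7+8)/2 = 7.5.
The 2 values of 22 occupy positions 9–10 → average rank (9+10)/2 = 9.5.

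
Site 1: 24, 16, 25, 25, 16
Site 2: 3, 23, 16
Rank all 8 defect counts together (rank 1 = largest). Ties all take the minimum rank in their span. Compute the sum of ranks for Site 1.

15

Sorted (descending): 25, 25, 24, 23, 16, 16, 16, 3
The 2 values of 25 occupy positions 1–2 → each gets rank 1.
The 3 values of 16 occupy positions 5–7 → each gets rank 5.
Site 1 values → pooled ranks: 24→3, 16→5, 25→1, 25→1, 16→5
Rank sum = 3 + 5 + 1 + 1 + 5 = 15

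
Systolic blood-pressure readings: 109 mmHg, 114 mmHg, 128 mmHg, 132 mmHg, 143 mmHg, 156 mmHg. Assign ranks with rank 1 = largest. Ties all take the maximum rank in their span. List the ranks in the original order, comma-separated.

6, 5, 4, 3, 2, 1

Sorted (descending): 156, 143, 132, 128, 114, 109
No ties — each value takes its position as its rank.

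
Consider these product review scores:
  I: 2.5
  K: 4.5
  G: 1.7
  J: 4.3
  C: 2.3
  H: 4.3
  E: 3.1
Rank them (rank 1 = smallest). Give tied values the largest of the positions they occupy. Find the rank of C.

Sorted (ascending): 1.7, 2.3, 2.5, 3.1, 4.3, 4.3, 4.5
The 2 values of 4.3 occupy positions 5–6 → each gets rank 6.
C has value 2.3 → rank 2.

2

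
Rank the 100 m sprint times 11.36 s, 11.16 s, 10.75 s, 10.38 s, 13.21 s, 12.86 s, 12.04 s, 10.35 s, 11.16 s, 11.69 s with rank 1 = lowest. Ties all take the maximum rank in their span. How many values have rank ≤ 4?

3

Sorted (ascending): 10.35, 10.38, 10.75, 11.16, 11.16, 11.36, 11.69, 12.04, 12.86, 13.21
The 2 values of 11.16 occupy positions 4–5 → each gets rank 5.
Ranks ≤ 4: {1, 2, 3} → 3 values.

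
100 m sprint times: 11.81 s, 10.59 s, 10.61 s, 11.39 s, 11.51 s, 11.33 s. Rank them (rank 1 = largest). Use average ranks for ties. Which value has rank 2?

Sorted (descending): 11.81, 11.51, 11.39, 11.33, 10.61, 10.59
No ties — each value takes its position as its rank.
Rank 2 → value 11.51.

11.51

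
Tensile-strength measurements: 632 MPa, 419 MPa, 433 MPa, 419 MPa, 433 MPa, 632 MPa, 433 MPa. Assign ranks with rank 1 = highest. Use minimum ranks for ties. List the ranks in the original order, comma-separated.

Sorted (descending): 632, 632, 433, 433, 433, 419, 419
The 2 values of 632 occupy positions 1–2 → each gets rank 1.
The 3 values of 433 occupy positions 3–5 → each gets rank 3.
The 2 values of 419 occupy positions 6–7 → each gets rank 6.

1, 6, 3, 6, 3, 1, 3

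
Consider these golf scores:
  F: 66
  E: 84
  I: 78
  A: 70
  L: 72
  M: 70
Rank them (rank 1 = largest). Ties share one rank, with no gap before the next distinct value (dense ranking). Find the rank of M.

4

Sorted (descending): 84, 78, 72, 70, 70, 66
The 2 values of 70 share dense rank 4.
Remaining distinct values take the next consecutive integers.
M has value 70 → rank 4.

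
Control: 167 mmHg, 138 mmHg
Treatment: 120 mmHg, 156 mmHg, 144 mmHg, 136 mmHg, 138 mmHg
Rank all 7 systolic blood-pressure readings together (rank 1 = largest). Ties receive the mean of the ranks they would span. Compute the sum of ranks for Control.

5.5

Sorted (descending): 167, 156, 144, 138, 138, 136, 120
The 2 values of 138 occupy positions 4–5 → average rank (4+5)/2 = 4.5.
Control values → pooled ranks: 167→1, 138→4.5
Rank sum = 1 + 4.5 = 5.5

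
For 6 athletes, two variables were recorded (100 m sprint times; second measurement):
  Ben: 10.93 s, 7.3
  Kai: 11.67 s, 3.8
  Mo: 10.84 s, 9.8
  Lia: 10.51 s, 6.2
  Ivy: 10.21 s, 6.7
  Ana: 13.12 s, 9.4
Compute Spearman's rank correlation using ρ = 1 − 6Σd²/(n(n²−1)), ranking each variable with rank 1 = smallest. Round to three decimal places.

0.143

Ranks of variable 1: 4, 5, 3, 2, 1, 6
Ranks of variable 2: 4, 1, 6, 2, 3, 5
d = r₁ − r₂: 0, 4, -3, 0, -2, 1
d²: 0, 16, 9, 0, 4, 1; Σd² = 30
ρ = 1 − 6·30/(6·35) = 1 − 180/210 = 0.143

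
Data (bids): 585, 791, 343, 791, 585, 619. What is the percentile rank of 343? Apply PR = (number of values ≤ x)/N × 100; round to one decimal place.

N = 6.
Strictly below 343: 0. Equal to 343: 1.
PR = 1/6 × 100 = 16.7

16.7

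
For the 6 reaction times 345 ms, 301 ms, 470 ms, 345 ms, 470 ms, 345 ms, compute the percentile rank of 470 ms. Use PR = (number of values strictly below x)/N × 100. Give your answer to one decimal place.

66.7

N = 6.
Strictly below 470: 4. Equal to 470: 2.
PR = 4/6 × 100 = 66.7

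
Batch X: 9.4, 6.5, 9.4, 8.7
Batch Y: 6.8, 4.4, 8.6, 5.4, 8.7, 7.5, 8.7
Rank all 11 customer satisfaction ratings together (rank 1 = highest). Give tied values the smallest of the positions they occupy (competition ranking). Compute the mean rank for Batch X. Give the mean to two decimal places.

Sorted (descending): 9.4, 9.4, 8.7, 8.7, 8.7, 8.6, 7.5, 6.8, 6.5, 5.4, 4.4
The 2 values of 9.4 occupy positions 1–2 → each gets rank 1.
The 3 values of 8.7 occupy positions 3–5 → each gets rank 3.
Batch X values → pooled ranks: 9.4→1, 6.5→9, 9.4→1, 8.7→3
Mean rank = (1 + 9 + 1 + 3) / 4 = 3.50

3.50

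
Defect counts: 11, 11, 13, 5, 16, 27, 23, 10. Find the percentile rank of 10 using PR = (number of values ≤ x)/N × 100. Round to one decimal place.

N = 8.
Strictly below 10: 1. Equal to 10: 1.
PR = 2/8 × 100 = 25.0

25.0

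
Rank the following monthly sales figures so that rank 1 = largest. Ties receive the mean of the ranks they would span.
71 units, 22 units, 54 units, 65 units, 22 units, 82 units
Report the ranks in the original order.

2, 5.5, 4, 3, 5.5, 1

Sorted (descending): 82, 71, 65, 54, 22, 22
The 2 values of 22 occupy positions 5–6 → average rank (5+6)/2 = 5.5.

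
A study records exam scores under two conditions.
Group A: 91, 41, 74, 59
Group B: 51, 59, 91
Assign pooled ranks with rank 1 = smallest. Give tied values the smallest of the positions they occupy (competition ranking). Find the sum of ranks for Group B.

11

Sorted (ascending): 41, 51, 59, 59, 74, 91, 91
The 2 values of 59 occupy positions 3–4 → each gets rank 3.
The 2 values of 91 occupy positions 6–7 → each gets rank 6.
Group B values → pooled ranks: 51→2, 59→3, 91→6
Rank sum = 2 + 3 + 6 = 11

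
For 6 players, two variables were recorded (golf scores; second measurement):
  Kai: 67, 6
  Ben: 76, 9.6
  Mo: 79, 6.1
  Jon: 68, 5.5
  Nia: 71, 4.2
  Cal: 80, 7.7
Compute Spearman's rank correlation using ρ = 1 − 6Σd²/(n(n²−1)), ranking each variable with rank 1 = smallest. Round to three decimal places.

Ranks of variable 1: 1, 4, 5, 2, 3, 6
Ranks of variable 2: 3, 6, 4, 2, 1, 5
d = r₁ − r₂: -2, -2, 1, 0, 2, 1
d²: 4, 4, 1, 0, 4, 1; Σd² = 14
ρ = 1 − 6·14/(6·35) = 1 − 84/210 = 0.600

0.600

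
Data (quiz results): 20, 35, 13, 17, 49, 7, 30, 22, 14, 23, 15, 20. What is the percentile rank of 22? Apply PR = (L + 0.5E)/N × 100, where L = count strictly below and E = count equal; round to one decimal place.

62.5

N = 12.
Strictly below 22: 7. Equal to 22: 1.
PR = (7 + 0.5·1)/12 × 100 = 62.5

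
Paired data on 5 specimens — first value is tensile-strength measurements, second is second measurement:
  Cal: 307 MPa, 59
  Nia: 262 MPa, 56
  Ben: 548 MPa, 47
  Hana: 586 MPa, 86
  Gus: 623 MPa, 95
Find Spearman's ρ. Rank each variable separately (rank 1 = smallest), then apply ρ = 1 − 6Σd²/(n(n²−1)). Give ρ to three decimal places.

Ranks of variable 1: 2, 1, 3, 4, 5
Ranks of variable 2: 3, 2, 1, 4, 5
d = r₁ − r₂: -1, -1, 2, 0, 0
d²: 1, 1, 4, 0, 0; Σd² = 6
ρ = 1 − 6·6/(5·24) = 1 − 36/120 = 0.700

0.700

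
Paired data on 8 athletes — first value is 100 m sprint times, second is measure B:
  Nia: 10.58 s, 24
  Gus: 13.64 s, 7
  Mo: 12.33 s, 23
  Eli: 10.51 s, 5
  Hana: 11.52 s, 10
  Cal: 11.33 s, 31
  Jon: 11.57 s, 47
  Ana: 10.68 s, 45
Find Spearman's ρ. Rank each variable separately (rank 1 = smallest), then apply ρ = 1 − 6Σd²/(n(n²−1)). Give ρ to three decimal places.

Ranks of variable 1: 2, 8, 7, 1, 5, 4, 6, 3
Ranks of variable 2: 5, 2, 4, 1, 3, 6, 8, 7
d = r₁ − r₂: -3, 6, 3, 0, 2, -2, -2, -4
d²: 9, 36, 9, 0, 4, 4, 4, 16; Σd² = 82
ρ = 1 − 6·82/(8·63) = 1 − 492/504 = 0.024

0.024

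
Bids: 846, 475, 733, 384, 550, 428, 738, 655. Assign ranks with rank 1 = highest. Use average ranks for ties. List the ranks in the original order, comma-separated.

1, 6, 3, 8, 5, 7, 2, 4

Sorted (descending): 846, 738, 733, 655, 550, 475, 428, 384
No ties — each value takes its position as its rank.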